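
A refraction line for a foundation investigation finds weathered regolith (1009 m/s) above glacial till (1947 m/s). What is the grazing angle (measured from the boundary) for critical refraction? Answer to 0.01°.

Critical incidence: sin θ_c = V₁/V₂ = 1009/1947 = 0.5182.
θ_c = arcsin 0.5182 = 31.21°.
Measured from the interface: 90° − 31.21° = 58.79°.

58.79°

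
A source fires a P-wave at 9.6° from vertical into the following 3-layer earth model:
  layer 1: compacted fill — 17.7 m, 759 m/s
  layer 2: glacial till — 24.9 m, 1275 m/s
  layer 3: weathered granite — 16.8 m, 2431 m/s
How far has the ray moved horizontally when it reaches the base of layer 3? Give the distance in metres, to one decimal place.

Apply Snell's law at each interface; in layer i the horizontal offset is hᵢ·tan θᵢ.
Layer 1: θ = 9.60°; offset = 17.7·tan 9.60° = 2.994 m.
Layer 2: sin θ = 1275·sin 9.6°/759 = 0.2801, θ = 16.27°; offset = 24.9·tan 16.27° = 7.267 m.
Layer 3: sin θ = 2431·sin 9.6°/759 = 0.5341, θ = 32.29°; offset = 16.8·tan 32.29° = 10.615 m.
Summing the layer offsets gives 20.875 m.

20.9 m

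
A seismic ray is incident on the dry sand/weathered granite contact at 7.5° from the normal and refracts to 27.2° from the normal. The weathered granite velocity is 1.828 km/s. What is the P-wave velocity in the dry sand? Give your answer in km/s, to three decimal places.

0.522 km/s

Snell's law: sin 7.5°/V₁ = sin 27.2°/V₂.
V₁ = V₂·sin 7.5°/sin 27.2° = 1.828 × 0.2856 = 0.522 km/s.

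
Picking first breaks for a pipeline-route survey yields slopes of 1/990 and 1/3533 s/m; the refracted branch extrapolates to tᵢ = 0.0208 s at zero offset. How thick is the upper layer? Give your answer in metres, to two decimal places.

10.73 m

h = tᵢ·V₁·V₂ / (2·√(V₂²−V₁²)).
√(V₂²−V₁²) = √(3533² − 990²) = 3391.5 m/s.
h = 0.0208 s × 990 × 3533 / (2 × 3391.5) = 10.73 m.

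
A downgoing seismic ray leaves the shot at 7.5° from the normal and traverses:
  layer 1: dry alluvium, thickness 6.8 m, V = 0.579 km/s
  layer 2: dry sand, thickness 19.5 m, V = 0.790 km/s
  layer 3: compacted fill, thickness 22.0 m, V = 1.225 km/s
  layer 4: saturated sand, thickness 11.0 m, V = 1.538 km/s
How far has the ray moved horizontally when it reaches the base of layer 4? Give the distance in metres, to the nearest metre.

p = sin θ₁/V₁ = sin 7.5°/0.579 = 2.2543e-01 s/km is conserved through the stack.
Layer 1: θ = 7.50°; offset = 6.8·tan 7.50° = 0.895 m.
Layer 2: sin θ = p·0.790 = 0.1781 → θ = 10.26°; offset = 19.5·tan 10.26° = 3.529 m.
Layer 3: sin θ = p·1.225 = 0.2762 → θ = 16.03°; offset = 22.0·tan 16.03° = 6.321 m.
Layer 4: sin θ = p·1.538 = 0.3467 → θ = 20.29°; offset = 11.0·tan 20.29° = 4.066 m.
Σ offsets = 14.812 m.

15 m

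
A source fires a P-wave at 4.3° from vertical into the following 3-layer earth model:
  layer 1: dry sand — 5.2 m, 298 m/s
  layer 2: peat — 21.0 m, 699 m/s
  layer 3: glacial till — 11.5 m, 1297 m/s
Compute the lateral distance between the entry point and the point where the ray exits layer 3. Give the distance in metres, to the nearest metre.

8 m

Apply Snell's law at each interface; in layer i the horizontal offset is hᵢ·tan θᵢ.
Layer 1: θ = 4.30°; offset = 5.2·tan 4.30° = 0.391 m.
Layer 2: sin θ = 699·sin 4.3°/298 = 0.1759, θ = 10.13°; offset = 21.0·tan 10.13° = 3.752 m.
Layer 3: sin θ = 1297·sin 4.3°/298 = 0.3263, θ = 19.05°; offset = 11.5·tan 19.05° = 3.970 m.
Σ offsets = 8.113 m.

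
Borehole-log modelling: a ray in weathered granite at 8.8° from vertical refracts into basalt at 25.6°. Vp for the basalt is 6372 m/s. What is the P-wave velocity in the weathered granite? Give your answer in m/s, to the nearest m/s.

2256 m/s

sin 8.8° = 0.1530; sin 25.6° = 0.4321.
V₁ = V₂·(sin θ₁/sin θ₂) = 6372·(0.1530/0.4321) = 2256.09 m/s.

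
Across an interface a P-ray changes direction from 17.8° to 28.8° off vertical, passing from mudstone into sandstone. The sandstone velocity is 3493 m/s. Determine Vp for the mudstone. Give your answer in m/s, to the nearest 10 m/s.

Snell's law: sin 17.8°/V₁ = sin 28.8°/V₂.
V₁ = V₂·sin 17.8°/sin 28.8° = 3493 × 0.6345 = 2216.47 m/s.

2220 m/s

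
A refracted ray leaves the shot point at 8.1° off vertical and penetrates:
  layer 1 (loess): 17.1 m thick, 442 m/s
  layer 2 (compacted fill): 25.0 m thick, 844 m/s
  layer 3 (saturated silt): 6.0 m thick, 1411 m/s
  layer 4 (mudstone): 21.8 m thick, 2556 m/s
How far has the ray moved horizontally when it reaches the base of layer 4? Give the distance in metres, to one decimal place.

43.1 m

Ray parameter p = sin 8.1° / 442 m/s = 3.1878e-04 s/m.
Layer 1: θ = 8.10°; offset = 17.1·tan 8.10° = 2.434 m.
Layer 2: sin θ = p·844 = 0.2691 → θ = 15.61°; offset = 25.0·tan 15.61° = 6.984 m.
Layer 3: sin θ = p·1411 = 0.4498 → θ = 26.73°; offset = 6.0·tan 26.73° = 3.022 m.
Layer 4: sin θ = p·2556 = 0.8148 → θ = 54.57°; offset = 21.8·tan 54.57° = 30.639 m.
Total horizontal offset = 43.079 m.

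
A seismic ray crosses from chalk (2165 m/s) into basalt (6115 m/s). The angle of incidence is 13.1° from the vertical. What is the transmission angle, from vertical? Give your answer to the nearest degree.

Snell's law: sin θ₂ = (V₂/V₁)·sin θ₁ = (6115/2165)·sin 13.1° = 0.6402.
θ₂ = arcsin 0.6402 = 39.80° from the normal.

40°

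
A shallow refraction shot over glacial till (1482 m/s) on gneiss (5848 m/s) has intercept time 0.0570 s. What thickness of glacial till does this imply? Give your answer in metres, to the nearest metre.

44 m

h = tᵢ·V₁·V₂ / (2·√(V₂²−V₁²)).
√(V₂²−V₁²) = √(5848² − 1482²) = 5657.1 m/s.
h = 0.057 s × 1482 × 5848 / (2 × 5657.1) = 43.66 m.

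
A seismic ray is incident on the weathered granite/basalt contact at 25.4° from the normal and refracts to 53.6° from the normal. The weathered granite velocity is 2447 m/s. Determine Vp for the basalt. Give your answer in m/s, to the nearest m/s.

4592 m/s

Snell's law: sin 25.4°/V₁ = sin 53.6°/V₂.
V₂ = V₁·sin 53.6°/sin 25.4° = 2447 × 1.8765 = 4591.78 m/s.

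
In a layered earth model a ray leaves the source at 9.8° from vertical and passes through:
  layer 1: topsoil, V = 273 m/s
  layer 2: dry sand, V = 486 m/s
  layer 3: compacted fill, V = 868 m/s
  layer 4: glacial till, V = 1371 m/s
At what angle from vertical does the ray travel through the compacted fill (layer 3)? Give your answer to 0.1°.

32.8°

Ray parameter p = sin 9.8° / 273 = 6.2348e-04 s/m.
sin θ_3 = p·V_3 = 6.2348e-04 × 868 = 0.5412.
θ_3 = arcsin 0.5412 = 32.76°.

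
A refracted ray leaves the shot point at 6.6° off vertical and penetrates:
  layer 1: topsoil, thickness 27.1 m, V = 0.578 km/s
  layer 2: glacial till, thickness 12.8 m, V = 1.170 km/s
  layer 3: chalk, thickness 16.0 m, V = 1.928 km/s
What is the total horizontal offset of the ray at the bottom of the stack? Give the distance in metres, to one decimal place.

12.8 m

p = sin θ₁/V₁ = sin 6.6°/0.578 = 1.9885e-01 s/km is conserved through the stack.
Layer 1: θ = 6.60°; offset = 27.1·tan 6.60° = 3.136 m.
Layer 2: sin θ = p·1.170 = 0.2327 → θ = 13.45°; offset = 12.8·tan 13.45° = 3.062 m.
Layer 3: sin θ = p·1.928 = 0.3834 → θ = 22.54°; offset = 16.0·tan 22.54° = 6.642 m.
Σ offsets = 12.839 m.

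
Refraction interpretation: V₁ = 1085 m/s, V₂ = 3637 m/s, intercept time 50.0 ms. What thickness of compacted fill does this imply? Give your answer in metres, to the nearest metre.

28 m

h = tᵢ·V₁·V₂ / (2·√(V₂²−V₁²)).
√(V₂²−V₁²) = √(3637² − 1085²) = 3471.4 m/s.
h = 0.05 s × 1085 × 3637 / (2 × 3471.4) = 28.42 m.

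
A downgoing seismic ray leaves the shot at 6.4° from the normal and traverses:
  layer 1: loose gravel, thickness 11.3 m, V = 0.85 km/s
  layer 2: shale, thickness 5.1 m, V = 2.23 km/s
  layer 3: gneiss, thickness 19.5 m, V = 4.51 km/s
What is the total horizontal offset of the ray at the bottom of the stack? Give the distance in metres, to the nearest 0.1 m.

p = sin θ₁/V₁ = sin 6.4°/0.85 = 1.3114e-01 s/km is conserved through the stack.
Layer 1: θ = 6.40°; offset = 11.3·tan 6.40° = 1.267 m.
Layer 2: sin θ = p·2.23 = 0.2924 → θ = 17.00°; offset = 5.1·tan 17.00° = 1.560 m.
Layer 3: sin θ = p·4.51 = 0.5914 → θ = 36.26°; offset = 19.5·tan 36.26° = 14.303 m.
Summing the layer offsets gives 17.130 m.

17.1 m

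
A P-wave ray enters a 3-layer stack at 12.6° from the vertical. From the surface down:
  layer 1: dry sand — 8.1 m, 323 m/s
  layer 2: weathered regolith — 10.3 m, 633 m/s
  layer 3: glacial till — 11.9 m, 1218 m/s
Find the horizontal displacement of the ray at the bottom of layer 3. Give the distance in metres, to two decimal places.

p = sin θ₁/V₁ = sin 12.6°/323 = 6.7537e-04 s/m is conserved through the stack.
Layer 1: θ = 12.60°; offset = 8.1·tan 12.60° = 1.8106 m.
Layer 2: sin θ = p·633 = 0.4275 → θ = 25.31°; offset = 10.3·tan 25.31° = 4.8709 m.
Layer 3: sin θ = p·1218 = 0.8226 → θ = 55.35°; offset = 11.9·tan 55.35° = 17.2150 m.
Total horizontal offset = 23.8964 m.

23.90 m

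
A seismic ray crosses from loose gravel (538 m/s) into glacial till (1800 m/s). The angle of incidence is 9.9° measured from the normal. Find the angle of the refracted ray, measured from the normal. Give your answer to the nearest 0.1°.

Snell's law: sin θ₂ = (V₂/V₁)·sin θ₁ = (1800/538)·sin 9.9° = 0.5752.
θ₂ = sin⁻¹(0.5752) = 35.12° (from vertical).

35.1°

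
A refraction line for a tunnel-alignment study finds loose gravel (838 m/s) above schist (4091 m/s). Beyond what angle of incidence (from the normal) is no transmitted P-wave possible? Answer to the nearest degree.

Critical incidence: sin θ_c = V₁/V₂ = 838/4091 = 0.2048.
θ_c = arcsin 0.2048 = 11.82°.

12°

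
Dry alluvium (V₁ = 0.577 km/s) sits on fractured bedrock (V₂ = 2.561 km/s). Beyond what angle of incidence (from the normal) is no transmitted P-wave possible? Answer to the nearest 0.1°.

At critical incidence the refracted ray runs along the interface (θ₂ = 90°), so sin θ_c = V₁/V₂.
θ_c = arcsin(0.577/2.561) = arcsin 0.2253 = 13.02°.

13.0°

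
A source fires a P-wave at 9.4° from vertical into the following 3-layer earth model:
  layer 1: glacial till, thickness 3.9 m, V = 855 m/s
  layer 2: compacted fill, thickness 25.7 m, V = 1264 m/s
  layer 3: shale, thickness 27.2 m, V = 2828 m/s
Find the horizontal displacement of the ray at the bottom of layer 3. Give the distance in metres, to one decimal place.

p = sin θ₁/V₁ = sin 9.4°/855 = 1.9102e-04 s/m is conserved through the stack.
Layer 1: θ = 9.40°; offset = 3.9·tan 9.40° = 0.646 m.
Layer 2: sin θ = p·1264 = 0.2415 → θ = 13.97°; offset = 25.7·tan 13.97° = 6.395 m.
Layer 3: sin θ = p·2828 = 0.5402 → θ = 32.70°; offset = 27.2·tan 32.70° = 17.461 m.
Total horizontal offset = 24.501 m.

24.5 m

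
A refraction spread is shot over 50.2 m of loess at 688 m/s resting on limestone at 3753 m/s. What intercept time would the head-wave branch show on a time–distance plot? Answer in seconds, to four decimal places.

0.1435 s

θ_c = arcsin(V₁/V₂) = arcsin(688/3753) = 10.56°; cos θ_c = 0.9831.
tᵢ = 2h·cos θ_c / V₁ = 2·50.2·0.9831 / 688 = 0.14346 s.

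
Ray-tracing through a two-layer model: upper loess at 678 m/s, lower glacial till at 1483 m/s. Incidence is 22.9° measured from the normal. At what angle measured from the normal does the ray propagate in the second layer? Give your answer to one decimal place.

sin θ₁/V₁ = sin θ₂/V₂ ⇒ sin θ₂ = 1483·sin 22.9°/678 = 1483·0.3891/678 = 0.8511.
θ₂ = arcsin 0.8511 = 58.34° from the normal.

58.3°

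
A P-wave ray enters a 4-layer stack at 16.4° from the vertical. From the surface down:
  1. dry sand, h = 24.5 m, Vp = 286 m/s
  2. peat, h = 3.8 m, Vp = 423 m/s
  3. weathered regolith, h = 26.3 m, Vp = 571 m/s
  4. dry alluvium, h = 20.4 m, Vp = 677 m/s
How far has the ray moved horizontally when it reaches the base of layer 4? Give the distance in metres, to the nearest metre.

45 m

Ray parameter p = sin 16.4° / 286 m/s = 9.8721e-04 s/m.
Layer 1: θ = 16.40°; offset = 24.5·tan 16.40° = 7.211 m.
Layer 2: sin θ = p·423 = 0.4176 → θ = 24.68°; offset = 3.8·tan 24.68° = 1.746 m.
Layer 3: sin θ = p·571 = 0.5637 → θ = 34.31°; offset = 26.3·tan 34.31° = 17.949 m.
Layer 4: sin θ = p·677 = 0.6683 → θ = 41.94°; offset = 20.4·tan 41.94° = 18.329 m.
Σ offsets = 45.235 m.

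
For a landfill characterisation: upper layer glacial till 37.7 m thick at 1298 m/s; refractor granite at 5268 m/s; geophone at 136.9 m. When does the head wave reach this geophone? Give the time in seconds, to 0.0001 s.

θ_c = arcsin(V₁/V₂) = arcsin(1298/5268) = 14.26°, cos θ_c = 0.9692.
Intercept time tᵢ = 2h cos θ_c / V₁ = 2·37.7·0.9692/1298 = 0.05630 s.
t = x/V₂ + tᵢ = 136.9/5268 + 0.05630 = 0.08229 s.

0.0823 s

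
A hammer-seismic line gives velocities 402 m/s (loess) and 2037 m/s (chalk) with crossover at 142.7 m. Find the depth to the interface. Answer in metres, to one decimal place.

h = (x_cross/2)·√((V₂−V₁)/(V₂+V₁)).
(V₂−V₁)/(V₂+V₁) = (2037−402)/(2037+402) = 0.6704; √ = 0.8188.
h = (142.7/2)·0.8188 = 58.42 m.

58.4 m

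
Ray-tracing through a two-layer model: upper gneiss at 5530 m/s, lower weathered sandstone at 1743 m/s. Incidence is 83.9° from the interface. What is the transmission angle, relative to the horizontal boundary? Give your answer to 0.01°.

88.08°

Convert to the normal: θ₁ = 90° − 83.9° = 6.1°.
Snell's law: sin θ₂ = (V₂/V₁)·sin θ₁ = (1743/5530)·sin 6.1° = 0.0335.
θ₂ = arcsin 0.0335 = 1.92° from the normal.
From the interface: 90° − 1.92° = 88.08°.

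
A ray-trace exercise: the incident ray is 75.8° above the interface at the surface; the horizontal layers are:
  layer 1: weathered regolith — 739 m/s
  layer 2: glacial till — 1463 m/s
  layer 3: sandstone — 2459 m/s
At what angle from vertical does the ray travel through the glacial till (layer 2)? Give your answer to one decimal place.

29.1°

From the normal: θ₁ = 90° − 75.8° = 14.2°.
Snell's law across each interface conserves sin θ / V, so sin θ_2 = V_2·sin θ₁/V₁.
sin θ_2 = 1463 × sin 14.2° / 739 = 0.4856.
θ_2 = arcsin 0.4856 = 29.05°.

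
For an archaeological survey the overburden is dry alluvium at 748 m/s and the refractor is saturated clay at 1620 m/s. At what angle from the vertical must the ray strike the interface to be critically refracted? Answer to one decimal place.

27.5°

At critical incidence the refracted ray runs along the interface (θ₂ = 90°), so sin θ_c = V₁/V₂.
θ_c = arcsin(748/1620) = arcsin 0.4617 = 27.50°.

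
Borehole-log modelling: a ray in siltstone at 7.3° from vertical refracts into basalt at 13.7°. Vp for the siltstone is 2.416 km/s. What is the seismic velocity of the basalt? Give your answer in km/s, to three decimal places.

sin 7.3° = 0.1271; sin 13.7° = 0.2368.
V₂ = V₁·(sin θ₂/sin θ₁) = 2.416·(0.2368/0.1271) = 4.503 km/s.

4.503 km/s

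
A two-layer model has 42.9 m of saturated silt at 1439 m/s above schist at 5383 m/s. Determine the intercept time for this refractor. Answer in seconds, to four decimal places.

0.0575 s

θ_c = arcsin(V₁/V₂) = arcsin(1439/5383) = 15.51°; cos θ_c = 0.9636.
tᵢ = 2h·cos θ_c / V₁ = 2·42.9·0.9636 / 1439 = 0.05745 s.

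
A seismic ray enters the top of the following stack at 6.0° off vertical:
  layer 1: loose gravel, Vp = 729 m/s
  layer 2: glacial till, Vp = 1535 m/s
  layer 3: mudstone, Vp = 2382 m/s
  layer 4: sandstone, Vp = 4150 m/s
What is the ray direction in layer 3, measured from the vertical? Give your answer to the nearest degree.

Ray parameter p = sin 6.0° / 729 = 1.4339e-04 s/m.
sin θ_3 = p·V_3 = 1.4339e-04 × 2382 = 0.3415.
θ_3 = 19.97° from the vertical.

20°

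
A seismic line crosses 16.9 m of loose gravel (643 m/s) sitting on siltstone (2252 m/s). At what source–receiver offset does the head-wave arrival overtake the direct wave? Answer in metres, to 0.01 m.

45.34 m

x_cross = 2h·√((V₂+V₁)/(V₂−V₁)).
(V₂+V₁)/(V₂−V₁) = (2252+643)/(2252−643) = 1.7993; √ = 1.3414.
x_cross = 2·16.9·1.3414 = 45.34 m.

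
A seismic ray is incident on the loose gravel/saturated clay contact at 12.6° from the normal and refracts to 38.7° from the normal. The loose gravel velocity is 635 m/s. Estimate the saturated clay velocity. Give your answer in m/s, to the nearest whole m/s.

sin 12.6° = 0.2181; sin 38.7° = 0.6252.
V₂ = V₁·(sin θ₂/sin θ₁) = 635·(0.6252/0.2181) = 1820.04 m/s.

1820 m/s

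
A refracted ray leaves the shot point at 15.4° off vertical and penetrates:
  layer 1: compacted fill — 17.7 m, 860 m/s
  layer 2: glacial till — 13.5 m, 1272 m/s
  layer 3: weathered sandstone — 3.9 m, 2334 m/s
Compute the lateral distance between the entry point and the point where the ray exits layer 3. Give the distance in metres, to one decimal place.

p = sin θ₁/V₁ = sin 15.4°/860 = 3.0879e-04 s/m is conserved through the stack.
Layer 1: θ = 15.40°; offset = 17.7·tan 15.40° = 4.875 m.
Layer 2: sin θ = p·1272 = 0.3928 → θ = 23.13°; offset = 13.5·tan 23.13° = 5.766 m.
Layer 3: sin θ = p·2334 = 0.7207 → θ = 46.11°; offset = 3.9·tan 46.11° = 4.055 m.
Summing the layer offsets gives 14.696 m.

14.7 m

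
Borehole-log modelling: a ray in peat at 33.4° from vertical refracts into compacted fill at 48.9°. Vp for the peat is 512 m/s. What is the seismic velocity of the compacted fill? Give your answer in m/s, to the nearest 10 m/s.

700 m/s

sin 33.4° = 0.5505; sin 48.9° = 0.7536.
V₂ = V₁·(sin θ₂/sin θ₁) = 512·(0.7536/0.5505) = 700.89 m/s.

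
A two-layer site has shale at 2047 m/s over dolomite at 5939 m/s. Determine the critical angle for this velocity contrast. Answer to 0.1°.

At critical incidence the refracted ray runs along the interface (θ₂ = 90°), so sin θ_c = V₁/V₂.
θ_c = arcsin(2047/5939) = arcsin 0.3447 = 20.16°.

20.2°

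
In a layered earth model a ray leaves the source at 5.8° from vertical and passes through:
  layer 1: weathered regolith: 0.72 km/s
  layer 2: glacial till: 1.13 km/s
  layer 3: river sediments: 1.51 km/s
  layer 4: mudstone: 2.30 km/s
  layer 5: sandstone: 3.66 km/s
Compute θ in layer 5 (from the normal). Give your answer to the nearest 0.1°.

30.9°

Ray parameter p = sin 5.8° / 0.72 = 1.4036e-01 s/km.
sin θ_5 = p·V_5 = 1.4036e-01 × 3.66 = 0.5137.
θ_5 = 30.91° from the vertical.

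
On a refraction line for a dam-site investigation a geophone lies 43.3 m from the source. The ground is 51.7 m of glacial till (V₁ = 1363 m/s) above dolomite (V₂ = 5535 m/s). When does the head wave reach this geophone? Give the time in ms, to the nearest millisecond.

81 ms

θ_c = arcsin(V₁/V₂) = arcsin(1363/5535) = 14.26°, cos θ_c = 0.9692.
Intercept time tᵢ = 2h cos θ_c / V₁ = 2·51.7·0.9692/1363 = 0.07353 s.
t = x/V₂ + tᵢ = 43.3/5535 + 0.07353 = 0.08135 s.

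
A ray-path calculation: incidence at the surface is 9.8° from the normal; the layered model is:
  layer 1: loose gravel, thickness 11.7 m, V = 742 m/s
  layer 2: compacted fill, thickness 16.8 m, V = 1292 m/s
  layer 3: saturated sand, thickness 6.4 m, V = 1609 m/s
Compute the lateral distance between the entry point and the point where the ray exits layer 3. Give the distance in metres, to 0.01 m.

9.78 m

Ray parameter p = sin 9.8° / 742 m/s = 2.2939e-04 s/m.
Layer 1: θ = 9.80°; offset = 11.7·tan 9.80° = 2.0209 m.
Layer 2: sin θ = p·1292 = 0.2964 → θ = 17.24°; offset = 16.8·tan 17.24° = 5.2133 m.
Layer 3: sin θ = p·1609 = 0.3691 → θ = 21.66°; offset = 6.4·tan 21.66° = 2.5417 m.
Total horizontal offset = 9.7759 m.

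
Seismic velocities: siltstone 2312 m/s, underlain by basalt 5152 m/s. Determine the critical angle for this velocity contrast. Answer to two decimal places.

26.66°

At critical incidence the refracted ray runs along the interface (θ₂ = 90°), so sin θ_c = V₁/V₂.
θ_c = arcsin(2312/5152) = arcsin 0.4488 = 26.66°.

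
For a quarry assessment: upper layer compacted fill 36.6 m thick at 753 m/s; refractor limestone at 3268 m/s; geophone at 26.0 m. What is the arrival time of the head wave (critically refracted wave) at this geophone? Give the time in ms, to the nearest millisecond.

θ_c = arcsin(V₁/V₂) = arcsin(753/3268) = 13.32°, cos θ_c = 0.9731.
Intercept time tᵢ = 2h cos θ_c / V₁ = 2·36.6·0.9731/753 = 0.09460 s.
t = x/V₂ + tᵢ = 26.0/3268 + 0.09460 = 0.10255 s.

103 ms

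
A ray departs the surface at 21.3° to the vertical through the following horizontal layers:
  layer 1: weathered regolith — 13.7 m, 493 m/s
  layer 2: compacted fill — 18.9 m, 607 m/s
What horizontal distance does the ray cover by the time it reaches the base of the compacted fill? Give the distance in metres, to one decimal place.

Ray parameter p = sin 21.3° / 493 m/s = 7.3682e-04 s/m.
Layer 1: θ = 21.30°; offset = 13.7·tan 21.30° = 5.341 m.
Layer 2: sin θ = p·607 = 0.4472 → θ = 26.57°; offset = 18.9·tan 26.57° = 9.451 m.
Total horizontal offset = 14.792 m.

14.8 m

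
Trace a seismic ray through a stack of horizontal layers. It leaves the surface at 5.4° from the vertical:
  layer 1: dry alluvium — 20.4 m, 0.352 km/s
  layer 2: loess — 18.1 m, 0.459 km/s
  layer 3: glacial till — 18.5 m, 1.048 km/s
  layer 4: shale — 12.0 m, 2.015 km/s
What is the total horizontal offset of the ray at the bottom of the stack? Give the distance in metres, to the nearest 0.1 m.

Apply Snell's law at each interface; in layer i the horizontal offset is hᵢ·tan θᵢ.
Layer 1: θ = 5.40°; offset = 20.4·tan 5.40° = 1.928 m.
Layer 2: sin θ = 0.459·sin 5.4°/0.352 = 0.1227, θ = 7.05°; offset = 18.1·tan 7.05° = 2.238 m.
Layer 3: sin θ = 1.048·sin 5.4°/0.352 = 0.2802, θ = 16.27°; offset = 18.5·tan 16.27° = 5.400 m.
Layer 4: sin θ = 2.015·sin 5.4°/0.352 = 0.5387, θ = 32.60°; offset = 12.0·tan 32.60° = 7.673 m.
Summing the layer offsets gives 17.239 m.

17.2 m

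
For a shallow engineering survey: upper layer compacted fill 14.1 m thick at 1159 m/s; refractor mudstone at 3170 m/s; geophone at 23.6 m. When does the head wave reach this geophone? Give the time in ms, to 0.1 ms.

t = x/V₂ + 2h·√(V₂²−V₁²)/(V₁V₂).
√(V₂²−V₁²) = √(3170²−1159²) = 2950.5 m/s; delay term = 2·14.1·2950.5/(1159·3170) = 0.02265 s.
t = 23.6/3170 + 0.02265 = 0.03009 s.

30.1 ms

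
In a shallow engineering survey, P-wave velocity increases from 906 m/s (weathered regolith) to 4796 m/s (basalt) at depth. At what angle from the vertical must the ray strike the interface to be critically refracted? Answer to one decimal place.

10.9°

Critical incidence: sin θ_c = V₁/V₂ = 906/4796 = 0.1889.
θ_c = arcsin 0.1889 = 10.89°.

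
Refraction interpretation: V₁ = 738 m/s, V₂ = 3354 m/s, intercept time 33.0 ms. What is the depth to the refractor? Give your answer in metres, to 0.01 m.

θ_c = arcsin(738/3354) = 12.71°; cos θ_c = 0.9755.
tᵢ = 2h cos θ_c/V₁ ⇒ h = tᵢ·V₁/(2 cos θ_c) = 0.033·738/(2·0.9755) = 12.48 m.

12.48 m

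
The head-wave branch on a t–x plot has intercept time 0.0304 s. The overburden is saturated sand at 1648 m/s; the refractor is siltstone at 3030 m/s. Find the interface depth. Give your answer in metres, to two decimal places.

29.85 m

θ_c = arcsin(1648/3030) = 32.95°; cos θ_c = 0.8392.
tᵢ = 2h cos θ_c/V₁ ⇒ h = tᵢ·V₁/(2 cos θ_c) = 0.0304·1648/(2·0.8392) = 29.85 m.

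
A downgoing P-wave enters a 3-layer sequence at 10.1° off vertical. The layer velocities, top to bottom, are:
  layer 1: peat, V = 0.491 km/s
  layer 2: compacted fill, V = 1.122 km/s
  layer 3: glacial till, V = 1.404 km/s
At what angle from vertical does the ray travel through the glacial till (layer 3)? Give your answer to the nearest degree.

Snell's law across each interface conserves sin θ / V, so sin θ_3 = V_3·sin θ₁/V₁.
sin θ_3 = 1.404 × sin 10.1° / 0.491 = 0.5015.
θ_3 = 30.10° from the vertical.

30°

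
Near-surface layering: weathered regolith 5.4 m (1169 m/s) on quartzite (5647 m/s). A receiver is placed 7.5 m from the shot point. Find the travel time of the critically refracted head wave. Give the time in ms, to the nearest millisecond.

θ_c = arcsin(V₁/V₂) = arcsin(1169/5647) = 11.95°, cos θ_c = 0.9783.
Intercept time tᵢ = 2h cos θ_c / V₁ = 2·5.4·0.9783/1169 = 0.00904 s.
t = x/V₂ + tᵢ = 7.5/5647 + 0.00904 = 0.01037 s.

10 ms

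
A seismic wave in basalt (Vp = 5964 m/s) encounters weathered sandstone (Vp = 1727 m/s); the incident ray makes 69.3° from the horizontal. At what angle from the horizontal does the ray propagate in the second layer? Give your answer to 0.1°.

Convert to the normal: θ₁ = 90° − 69.3° = 20.7°.
sin θ₁/V₁ = sin θ₂/V₂ ⇒ sin θ₂ = 1727·sin 20.7°/5964 = 1727·0.3535/5964 = 0.1024.
θ₂ = sin⁻¹(0.1024) = 5.87° (from vertical).
From the interface: 90° − 5.87° = 84.13°.

84.1°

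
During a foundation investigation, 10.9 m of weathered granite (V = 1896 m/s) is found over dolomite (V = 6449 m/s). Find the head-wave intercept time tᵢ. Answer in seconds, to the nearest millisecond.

0.011 s

tᵢ = 2h·√(V₂²−V₁²)/(V₁V₂).
√(V₂²−V₁²) = √(6449²−1896²) = 6164.0 m/s.
tᵢ = 2·10.9·6164.0/(1896·6449) = 0.01099 s.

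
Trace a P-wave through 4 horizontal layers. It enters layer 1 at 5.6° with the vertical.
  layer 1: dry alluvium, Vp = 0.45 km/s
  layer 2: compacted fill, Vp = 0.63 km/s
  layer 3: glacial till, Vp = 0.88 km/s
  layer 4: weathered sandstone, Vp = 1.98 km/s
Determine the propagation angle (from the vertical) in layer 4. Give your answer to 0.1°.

Snell's law across each interface conserves sin θ / V, so sin θ_4 = V_4·sin θ₁/V₁.
sin θ_4 = 1.98 × sin 5.6° / 0.45 = 0.4294.
θ_4 = 25.43° from the vertical.

25.4°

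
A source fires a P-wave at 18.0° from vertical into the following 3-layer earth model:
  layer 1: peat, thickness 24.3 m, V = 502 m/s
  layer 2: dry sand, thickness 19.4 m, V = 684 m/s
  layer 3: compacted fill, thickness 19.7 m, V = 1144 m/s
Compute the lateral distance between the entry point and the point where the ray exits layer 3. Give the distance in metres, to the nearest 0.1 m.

Ray parameter p = sin 18.0° / 502 m/s = 6.1557e-04 s/m.
Layer 1: θ = 18.00°; offset = 24.3·tan 18.00° = 7.896 m.
Layer 2: sin θ = p·684 = 0.4211 → θ = 24.90°; offset = 19.4·tan 24.90° = 9.006 m.
Layer 3: sin θ = p·1144 = 0.7042 → θ = 44.77°; offset = 19.7·tan 44.77° = 19.540 m.
Σ offsets = 36.441 m.

36.4 m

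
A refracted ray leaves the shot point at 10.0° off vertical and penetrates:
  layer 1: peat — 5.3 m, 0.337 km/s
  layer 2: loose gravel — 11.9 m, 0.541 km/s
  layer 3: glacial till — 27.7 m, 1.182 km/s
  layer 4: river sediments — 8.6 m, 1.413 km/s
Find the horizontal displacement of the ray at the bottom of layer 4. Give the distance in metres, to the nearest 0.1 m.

Apply Snell's law at each interface; in layer i the horizontal offset is hᵢ·tan θᵢ.
Layer 1: θ = 10.00°; offset = 5.3·tan 10.00° = 0.935 m.
Layer 2: sin θ = 0.541·sin 10.0°/0.337 = 0.2788, θ = 16.19°; offset = 11.9·tan 16.19° = 3.454 m.
Layer 3: sin θ = 1.182·sin 10.0°/0.337 = 0.6091, θ = 37.52°; offset = 27.7·tan 37.52° = 21.271 m.
Layer 4: sin θ = 1.413·sin 10.0°/0.337 = 0.7281, θ = 46.73°; offset = 8.6·tan 46.73° = 9.134 m.
Summing the layer offsets gives 34.795 m.

34.8 m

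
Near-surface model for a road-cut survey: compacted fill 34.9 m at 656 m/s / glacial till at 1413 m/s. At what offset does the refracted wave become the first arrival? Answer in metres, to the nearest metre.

115 m

θ_c = arcsin(656/1413) = 27.66°, so cos θ_c = 0.8857 and tᵢ = 2h cos θ_c/V₁ = 0.0942 s.
At crossover x/V₁ = x/V₂ + tᵢ ⇒ x = tᵢ/(1/V₁ − 1/V₂) = 0.09424/(1.5244e-03 − 7.0771e-04) = 115.40 m.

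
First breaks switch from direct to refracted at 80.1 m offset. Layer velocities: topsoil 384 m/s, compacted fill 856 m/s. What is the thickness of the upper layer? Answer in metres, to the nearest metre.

25 m

h = (x_cross/2)·√((V₂−V₁)/(V₂+V₁)).
(V₂−V₁)/(V₂+V₁) = (856−384)/(856+384) = 0.3806; √ = 0.6170.
h = (80.1/2)·0.6170 = 24.71 m.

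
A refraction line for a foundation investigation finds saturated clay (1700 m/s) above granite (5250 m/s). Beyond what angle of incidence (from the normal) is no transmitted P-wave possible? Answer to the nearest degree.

At critical incidence the refracted ray runs along the interface (θ₂ = 90°), so sin θ_c = V₁/V₂.
θ_c = arcsin(1700/5250) = arcsin 0.3238 = 18.89°.

19°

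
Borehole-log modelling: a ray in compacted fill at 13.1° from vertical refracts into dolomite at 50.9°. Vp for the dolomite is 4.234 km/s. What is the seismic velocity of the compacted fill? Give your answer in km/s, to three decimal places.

sin 13.1° = 0.2267; sin 50.9° = 0.7760.
V₁ = V₂·(sin θ₁/sin θ₂) = 4.234·(0.2267/0.7760) = 1.237 km/s.

1.237 km/s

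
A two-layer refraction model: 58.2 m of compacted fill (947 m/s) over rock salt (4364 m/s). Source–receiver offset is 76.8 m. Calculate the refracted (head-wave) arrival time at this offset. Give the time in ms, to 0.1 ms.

137.6 ms

θ_c = arcsin(V₁/V₂) = arcsin(947/4364) = 12.53°, cos θ_c = 0.9762.
Intercept time tᵢ = 2h cos θ_c / V₁ = 2·58.2·0.9762/947 = 0.11999 s.
t = x/V₂ + tᵢ = 76.8/4364 + 0.11999 = 0.13758 s.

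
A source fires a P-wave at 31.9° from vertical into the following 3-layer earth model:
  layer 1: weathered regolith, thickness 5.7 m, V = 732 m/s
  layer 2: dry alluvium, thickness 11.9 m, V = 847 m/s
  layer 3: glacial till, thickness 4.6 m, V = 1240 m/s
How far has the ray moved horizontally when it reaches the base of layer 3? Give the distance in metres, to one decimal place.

22.0 m

Apply Snell's law at each interface; in layer i the horizontal offset is hᵢ·tan θᵢ.
Layer 1: θ = 31.90°; offset = 5.7·tan 31.90° = 3.548 m.
Layer 2: sin θ = 847·sin 31.9°/732 = 0.6115, θ = 37.70°; offset = 11.9·tan 37.70° = 9.196 m.
Layer 3: sin θ = 1240·sin 31.9°/732 = 0.8952, θ = 63.53°; offset = 4.6·tan 63.53° = 9.238 m.
Summing the layer offsets gives 21.982 m.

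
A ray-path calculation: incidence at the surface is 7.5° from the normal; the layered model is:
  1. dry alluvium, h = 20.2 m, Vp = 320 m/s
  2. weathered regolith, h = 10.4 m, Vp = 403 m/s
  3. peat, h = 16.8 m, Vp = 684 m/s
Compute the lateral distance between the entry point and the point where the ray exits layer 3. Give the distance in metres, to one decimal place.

9.3 m

Apply Snell's law at each interface; in layer i the horizontal offset is hᵢ·tan θᵢ.
Layer 1: θ = 7.50°; offset = 20.2·tan 7.50° = 2.659 m.
Layer 2: sin θ = 403·sin 7.5°/320 = 0.1644, θ = 9.46°; offset = 10.4·tan 9.46° = 1.733 m.
Layer 3: sin θ = 684·sin 7.5°/320 = 0.2790, θ = 16.20°; offset = 16.8·tan 16.20° = 4.881 m.
Σ offsets = 9.274 m.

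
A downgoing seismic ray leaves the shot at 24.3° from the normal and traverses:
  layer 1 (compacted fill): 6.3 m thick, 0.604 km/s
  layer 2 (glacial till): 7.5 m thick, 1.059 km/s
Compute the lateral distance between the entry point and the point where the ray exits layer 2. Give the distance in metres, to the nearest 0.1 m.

Apply Snell's law at each interface; in layer i the horizontal offset is hᵢ·tan θᵢ.
Layer 1: θ = 24.30°; offset = 6.3·tan 24.30° = 2.845 m.
Layer 2: sin θ = 1.059·sin 24.3°/0.604 = 0.7215, θ = 46.18°; offset = 7.5·tan 46.18° = 7.815 m.
Total horizontal offset = 10.660 m.

10.7 m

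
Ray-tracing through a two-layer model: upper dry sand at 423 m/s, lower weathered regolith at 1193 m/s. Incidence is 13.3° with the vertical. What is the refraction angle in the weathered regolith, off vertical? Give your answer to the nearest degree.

40°

sin θ₁/V₁ = sin θ₂/V₂ ⇒ sin θ₂ = 1193·sin 13.3°/423 = 1193·0.2300/423 = 0.6488.
θ₂ = arcsin 0.6488 = 40.45° from the normal.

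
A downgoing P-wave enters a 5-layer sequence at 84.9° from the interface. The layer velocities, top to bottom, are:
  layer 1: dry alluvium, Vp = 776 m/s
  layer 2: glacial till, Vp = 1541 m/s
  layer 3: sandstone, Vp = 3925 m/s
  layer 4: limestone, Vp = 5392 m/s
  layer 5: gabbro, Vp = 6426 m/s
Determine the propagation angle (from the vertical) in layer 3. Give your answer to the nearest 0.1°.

26.7°

From the normal: θ₁ = 90° − 84.9° = 5.1°.
Ray parameter p = sin 5.1° / 776 = 1.1455e-04 s/m.
sin θ_3 = p·V_3 = 1.1455e-04 × 3925 = 0.4496.
θ_3 = 26.72° from the vertical.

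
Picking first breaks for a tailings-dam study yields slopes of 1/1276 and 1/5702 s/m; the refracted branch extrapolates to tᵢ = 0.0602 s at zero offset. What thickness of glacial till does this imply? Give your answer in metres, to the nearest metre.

39 m

θ_c = arcsin(1276/5702) = 12.93°; cos θ_c = 0.9746.
tᵢ = 2h cos θ_c/V₁ ⇒ h = tᵢ·V₁/(2 cos θ_c) = 0.0602·1276/(2·0.9746) = 39.41 m.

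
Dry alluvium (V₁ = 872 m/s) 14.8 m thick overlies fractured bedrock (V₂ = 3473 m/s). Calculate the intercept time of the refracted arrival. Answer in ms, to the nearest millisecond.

tᵢ = 2h·√(V₂²−V₁²)/(V₁V₂).
√(V₂²−V₁²) = √(3473²−872²) = 3361.7 m/s.
tᵢ = 2·14.8·3361.7/(872·3473) = 0.03286 s.

33 ms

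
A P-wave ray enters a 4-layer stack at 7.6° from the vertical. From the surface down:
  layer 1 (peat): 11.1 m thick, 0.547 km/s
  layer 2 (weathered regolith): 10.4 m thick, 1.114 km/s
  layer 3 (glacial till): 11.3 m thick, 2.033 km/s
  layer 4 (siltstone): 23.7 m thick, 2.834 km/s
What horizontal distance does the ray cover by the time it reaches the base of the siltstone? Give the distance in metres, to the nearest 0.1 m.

33.1 m

Apply Snell's law at each interface; in layer i the horizontal offset is hᵢ·tan θᵢ.
Layer 1: θ = 7.60°; offset = 11.1·tan 7.60° = 1.481 m.
Layer 2: sin θ = 1.114·sin 7.6°/0.547 = 0.2693, θ = 15.63°; offset = 10.4·tan 15.63° = 2.909 m.
Layer 3: sin θ = 2.033·sin 7.6°/0.547 = 0.4915, θ = 29.44°; offset = 11.3·tan 29.44° = 6.378 m.
Layer 4: sin θ = 2.834·sin 7.6°/0.547 = 0.6852, θ = 43.25°; offset = 23.7·tan 43.25° = 22.297 m.
Total horizontal offset = 33.065 m.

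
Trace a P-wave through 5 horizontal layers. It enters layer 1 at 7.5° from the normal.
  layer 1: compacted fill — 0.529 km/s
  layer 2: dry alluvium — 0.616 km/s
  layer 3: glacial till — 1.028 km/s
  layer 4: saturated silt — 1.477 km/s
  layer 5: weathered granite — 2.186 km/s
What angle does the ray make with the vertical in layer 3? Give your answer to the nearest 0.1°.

Ray parameter p = sin 7.5° / 0.529 = 2.4674e-01 s/km.
sin θ_3 = p·V_3 = 2.4674e-01 × 1.028 = 0.2537.
θ_3 = 14.69° from the vertical.

14.7°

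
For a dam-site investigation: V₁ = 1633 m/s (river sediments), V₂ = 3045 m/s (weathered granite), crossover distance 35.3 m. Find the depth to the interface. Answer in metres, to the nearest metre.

10 m

h = (x_cross/2)·√((V₂−V₁)/(V₂+V₁)).
(V₂−V₁)/(V₂+V₁) = (3045−1633)/(3045+1633) = 0.3018; √ = 0.5494.
h = (35.3/2)·0.5494 = 9.70 m.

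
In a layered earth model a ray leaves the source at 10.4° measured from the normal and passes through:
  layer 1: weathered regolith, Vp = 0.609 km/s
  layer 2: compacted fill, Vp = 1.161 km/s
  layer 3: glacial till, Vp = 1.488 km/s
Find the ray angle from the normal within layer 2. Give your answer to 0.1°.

20.1°

Ray parameter p = sin 10.4° / 0.609 = 2.9642e-01 s/km.
sin θ_2 = p·V_2 = 2.9642e-01 × 1.161 = 0.3441.
θ_2 = arcsin 0.3441 = 20.13°.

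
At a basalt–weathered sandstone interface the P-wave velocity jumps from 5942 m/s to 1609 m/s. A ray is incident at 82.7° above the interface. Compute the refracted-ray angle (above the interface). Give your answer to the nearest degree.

Angle from the normal: 90° − 82.7° = 7.3°.
Snell's law: sin θ₂ = (V₂/V₁)·sin θ₁ = (1609/5942)·sin 7.3° = 0.0344.
θ₂ = sin⁻¹(0.0344) = 1.97° (from vertical).
From the interface: 90° − 1.97° = 88.03°.

88°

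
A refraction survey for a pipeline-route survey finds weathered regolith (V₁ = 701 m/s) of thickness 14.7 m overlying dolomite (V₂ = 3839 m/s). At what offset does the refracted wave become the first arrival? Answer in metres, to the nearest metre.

θ_c = arcsin(701/3839) = 10.52°, so cos θ_c = 0.9832 and tᵢ = 2h cos θ_c/V₁ = 0.0412 s.
At crossover x/V₁ = x/V₂ + tᵢ ⇒ x = tᵢ/(1/V₁ − 1/V₂) = 0.04123/(1.4265e-03 − 2.6048e-04) = 35.36 m.

35 m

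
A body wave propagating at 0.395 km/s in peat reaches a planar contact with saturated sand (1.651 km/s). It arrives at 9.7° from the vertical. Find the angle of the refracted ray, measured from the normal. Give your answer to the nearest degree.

sin θ₁/V₁ = sin θ₂/V₂ ⇒ sin θ₂ = 1.651·sin 9.7°/0.395 = 1.651·0.1685/0.395 = 0.7042.
θ₂ = sin⁻¹(0.7042) = 44.77° (from vertical).

45°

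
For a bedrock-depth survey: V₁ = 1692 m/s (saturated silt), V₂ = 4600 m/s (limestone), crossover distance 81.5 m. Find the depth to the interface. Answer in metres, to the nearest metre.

h = (x_cross/2)·√((V₂−V₁)/(V₂+V₁)).
(V₂−V₁)/(V₂+V₁) = (4600−1692)/(4600+1692) = 0.4622; √ = 0.6798.
h = (81.5/2)·0.6798 = 27.70 m.

28 m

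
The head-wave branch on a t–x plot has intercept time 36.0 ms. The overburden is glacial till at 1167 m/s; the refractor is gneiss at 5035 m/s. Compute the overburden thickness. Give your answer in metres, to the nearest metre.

22 m

θ_c = arcsin(1167/5035) = 13.40°; cos θ_c = 0.9728.
tᵢ = 2h cos θ_c/V₁ ⇒ h = tᵢ·V₁/(2 cos θ_c) = 0.036·1167/(2·0.9728) = 21.59 m.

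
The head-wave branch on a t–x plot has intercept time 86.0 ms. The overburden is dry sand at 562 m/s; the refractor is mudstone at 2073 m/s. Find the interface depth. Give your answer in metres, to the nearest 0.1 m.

h = tᵢ·V₁·V₂ / (2·√(V₂²−V₁²)).
√(V₂²−V₁²) = √(2073² − 562²) = 1995.4 m/s.
h = 0.086 s × 562 × 2073 / (2 × 1995.4) = 25.11 m.

25.1 m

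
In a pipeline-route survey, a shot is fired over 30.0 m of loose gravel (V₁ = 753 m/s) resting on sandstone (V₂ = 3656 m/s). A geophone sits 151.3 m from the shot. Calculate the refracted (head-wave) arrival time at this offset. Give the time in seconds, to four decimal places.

t = x/V₂ + 2h·√(V₂²−V₁²)/(V₁V₂).
√(V₂²−V₁²) = √(3656²−753²) = 3577.6 m/s; delay term = 2·30.0·3577.6/(753·3656) = 0.07797 s.
t = 151.3/3656 + 0.07797 = 0.11936 s.

0.1194 s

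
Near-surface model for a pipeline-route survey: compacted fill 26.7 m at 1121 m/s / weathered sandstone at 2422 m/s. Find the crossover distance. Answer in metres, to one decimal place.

θ_c = arcsin(1121/2422) = 27.57°, so cos θ_c = 0.8864 and tᵢ = 2h cos θ_c/V₁ = 0.0422 s.
At crossover x/V₁ = x/V₂ + tᵢ ⇒ x = tᵢ/(1/V₁ − 1/V₂) = 0.04223/(8.9206e-04 − 4.1288e-04) = 88.12 m.

88.1 m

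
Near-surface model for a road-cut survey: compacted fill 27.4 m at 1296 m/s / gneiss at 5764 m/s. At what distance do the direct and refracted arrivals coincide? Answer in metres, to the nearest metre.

x_cross = 2h·√((V₂+V₁)/(V₂−V₁)).
(V₂+V₁)/(V₂−V₁) = (5764+1296)/(5764−1296) = 1.5801; √ = 1.2570.
x_cross = 2·27.4·1.2570 = 68.89 m.

69 m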